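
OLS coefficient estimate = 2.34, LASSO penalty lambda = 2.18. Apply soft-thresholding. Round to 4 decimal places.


|beta_OLS| = 2.34.
lambda = 2.18.
Since |beta| > lambda, coefficient = sign(beta)*(|beta| - lambda) = 0.1600.
Result = 0.1600.

0.1600


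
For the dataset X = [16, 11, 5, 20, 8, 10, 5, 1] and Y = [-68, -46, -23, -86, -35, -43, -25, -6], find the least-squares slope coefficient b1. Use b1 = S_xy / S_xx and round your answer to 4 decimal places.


Calculate xbar = 9.5000, ybar = -41.5000.
S_xx = 270.0000, S_xy = -1116.0000.
Using b1 = S_xy / S_xx = -1116.0000 / 270.0000, we get b1 = -4.1333.

-4.1333


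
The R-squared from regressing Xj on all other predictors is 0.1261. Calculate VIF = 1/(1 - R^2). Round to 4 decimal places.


Denominator: 1 - 0.1261 = 0.8739.
VIF = 1 / 0.8739 = 1.1443.

1.1443


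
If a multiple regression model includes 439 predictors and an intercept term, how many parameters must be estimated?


Total coefficients = number of predictors + 1 (for the intercept).
= 439 + 1 = 440.

440


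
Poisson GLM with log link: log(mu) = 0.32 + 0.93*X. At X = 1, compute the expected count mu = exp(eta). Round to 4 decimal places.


eta = 0.32 + 0.93 * 1 = 1.2500.
mu = exp(1.2500) = 3.4903.

3.4903


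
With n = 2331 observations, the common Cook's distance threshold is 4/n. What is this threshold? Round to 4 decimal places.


Cook's distance cutoff = 4/n = 4/2331.
= 0.0017.

0.0017


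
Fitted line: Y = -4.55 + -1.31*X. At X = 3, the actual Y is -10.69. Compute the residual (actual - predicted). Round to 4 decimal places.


Fitted value at X = 3 is yhat = -4.55 + -1.31*3 = -8.4800.
Residual = -10.69 - -8.4800 = -2.2100.

-2.2100


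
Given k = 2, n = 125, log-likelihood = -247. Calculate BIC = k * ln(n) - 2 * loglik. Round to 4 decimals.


Compute k*ln(n) = 2*ln(125) = 2*4.828314 = 9.656628.
Then -2*loglik = 494.
BIC = 9.656628 + 494 = 503.656628, which rounds to 503.6566.

503.6566


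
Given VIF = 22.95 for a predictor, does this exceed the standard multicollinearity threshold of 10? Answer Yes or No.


The threshold is 10.
VIF = 22.95 is >= 10.
Multicollinearity indication: Yes.

Yes


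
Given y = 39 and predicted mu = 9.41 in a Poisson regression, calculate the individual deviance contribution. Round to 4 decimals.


Compute y*ln(y/mu) = 39*ln(39/9.41) = 39*1.421789 = 55.449771.
y - mu = 29.59.
D = 2*(55.449771 - (29.59)) = 51.719542, which rounds to 51.7195.

51.7195


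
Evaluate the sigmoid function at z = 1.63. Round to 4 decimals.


Compute exp(-1.6300) = 0.1959.
Sigmoid = 1 / (1 + 0.1959) = 1 / 1.1959 = 0.8362.

0.8362


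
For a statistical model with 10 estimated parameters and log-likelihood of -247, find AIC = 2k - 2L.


Compute:
2k = 2*10 = 20.
-2*loglik = -2*(-247) = 494.
AIC = 20 + 494 = 514.

514


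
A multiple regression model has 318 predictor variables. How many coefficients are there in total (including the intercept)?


Including the intercept, the model has 318 predictor coefficients + 1 intercept.
Total = 319.

319


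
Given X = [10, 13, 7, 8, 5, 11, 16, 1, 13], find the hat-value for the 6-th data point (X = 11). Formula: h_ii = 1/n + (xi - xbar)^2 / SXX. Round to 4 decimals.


Mean of X: xbar = 9.3333.
SXX = 170.0000.
For X = 11: h = 1/9 + (11 - 9.3333)^2/170.0000 = 0.1275.

0.1275


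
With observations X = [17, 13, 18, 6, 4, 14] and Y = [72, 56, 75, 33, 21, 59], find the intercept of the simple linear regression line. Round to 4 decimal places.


The slope is b1 = 3.7229.
Sample means are xbar = 12.0000 and ybar = 52.6667.
Intercept: b0 = 52.6667 - (3.7229)(12.0000) = 7.9920.

7.9920


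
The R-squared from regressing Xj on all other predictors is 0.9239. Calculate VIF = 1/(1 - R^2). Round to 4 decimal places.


Using VIF = 1/(1 - R^2_j):
1 - 0.9239 = 0.0761.
VIF = 13.1406.

13.1406


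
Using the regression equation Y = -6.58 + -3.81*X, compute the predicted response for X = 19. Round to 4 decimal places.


Predicted value:
Y = -6.58 + (-3.81)(19) = -6.58 + -72.3900 = -78.9700.

-78.9700


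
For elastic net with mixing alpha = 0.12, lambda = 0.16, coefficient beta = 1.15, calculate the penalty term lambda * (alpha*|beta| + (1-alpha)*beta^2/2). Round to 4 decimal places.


L1 component = 0.12 * |1.15| = 0.1380.
L2 component = 0.88 * 1.15^2 / 2 = 0.5819.
Penalty = 0.16 * (0.1380 + 0.5819) = 0.16 * 0.7199 = 0.1152.

0.1152


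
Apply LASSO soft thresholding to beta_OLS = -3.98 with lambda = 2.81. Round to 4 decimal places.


Absolute value: |-3.98| = 3.98.
Compare to lambda = 2.81.
Since |beta| > lambda, coefficient = sign(beta)*(|beta| - lambda) = -1.1700.

-1.1700


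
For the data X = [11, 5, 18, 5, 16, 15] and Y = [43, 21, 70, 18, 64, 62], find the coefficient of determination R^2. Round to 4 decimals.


The fitted line is Y = -0.4310 + 4.0084*X.
SSres = 13.3222, SStot = 2573.3333.
R^2 = 1 - SSres/SStot = 0.9948.

0.9948


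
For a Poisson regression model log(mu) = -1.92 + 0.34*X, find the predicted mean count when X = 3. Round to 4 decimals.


eta = -1.92 + 0.34 * 3 = -0.9000.
mu = exp(-0.9000) = 0.4066.

0.4066


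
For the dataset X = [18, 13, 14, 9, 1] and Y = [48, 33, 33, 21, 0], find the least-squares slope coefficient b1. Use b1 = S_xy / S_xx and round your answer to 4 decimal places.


First compute the means: xbar = 11.0000, ybar = 27.0000.
Then S_xx = sum((xi - xbar)^2) = 166.0000.
S_xy = sum((xi - xbar)(yi - ybar)) = 459.0000.
b1 = S_xy / S_xx = 459.0000 / 166.0000 = 2.7651.

2.7651


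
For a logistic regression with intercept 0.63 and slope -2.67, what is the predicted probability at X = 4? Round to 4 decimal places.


Linear predictor: z = 0.63 + -2.67 * 4 = -10.0500.
P = 1/(1 + exp(10.0500)) = 1/(1 + 23155.7868) = 0.0000.

0.0000


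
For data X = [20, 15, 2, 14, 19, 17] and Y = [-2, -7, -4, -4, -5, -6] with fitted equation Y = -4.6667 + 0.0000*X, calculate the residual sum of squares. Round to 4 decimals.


Predicted values from Y = -4.6667 + 0.0000*X.
Residuals: [2.6667, -2.3333, 0.6667, 0.6667, -0.3333, -1.3333].
SSres = 15.3333.

15.3333


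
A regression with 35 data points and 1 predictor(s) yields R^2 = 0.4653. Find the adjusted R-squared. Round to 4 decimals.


Using the formula:
(1 - 0.4653) = 0.5347.
Multiply by 34/33: 0.5347 * 34 = 18.1798, then 18.1798 / 33 = 0.5509.
Adj R^2 = 1 - 0.5509 = 0.4491.

0.4491


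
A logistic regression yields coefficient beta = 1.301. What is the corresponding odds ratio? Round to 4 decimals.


The odds ratio is computed as:
OR = e^(1.301) = 3.6730.

3.6730


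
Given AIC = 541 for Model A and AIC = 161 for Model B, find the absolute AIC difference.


Absolute difference = |541 - 161| = 380.
The model with lower AIC (B) is preferred.

380


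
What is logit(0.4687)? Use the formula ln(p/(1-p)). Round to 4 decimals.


The odds are p/(1-p) = 0.4687 / 0.5313 = 0.8822.
logit(p) = ln(0.8822) = -0.1254.

-0.1254


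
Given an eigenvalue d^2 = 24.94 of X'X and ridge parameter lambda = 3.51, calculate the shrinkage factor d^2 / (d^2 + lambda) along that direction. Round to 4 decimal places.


Compute the denominator: 24.94 + 3.51 = 28.4500.
Shrinkage factor = 24.94 / 28.4500 = 0.8766.

0.8766


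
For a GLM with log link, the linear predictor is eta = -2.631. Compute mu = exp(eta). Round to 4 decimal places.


Apply the inverse link:
mu = e^-2.631 = 0.0720.

0.0720


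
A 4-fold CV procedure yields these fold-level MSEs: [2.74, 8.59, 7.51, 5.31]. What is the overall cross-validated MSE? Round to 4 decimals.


Add all fold MSEs: 24.1500.
Divide by k = 4: 24.1500/4 = 6.0375.

6.0375


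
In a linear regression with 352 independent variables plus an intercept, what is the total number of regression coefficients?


Including the intercept, the model has 352 predictor coefficients + 1 intercept.
Total = 353.

353


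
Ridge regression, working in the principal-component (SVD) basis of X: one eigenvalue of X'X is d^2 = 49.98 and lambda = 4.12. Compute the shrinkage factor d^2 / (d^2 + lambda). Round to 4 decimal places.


d^2 + lambda = 49.98 + 4.12 = 54.1000.
Shrinkage factor = 49.98/54.1000 = 0.9238.

0.9238


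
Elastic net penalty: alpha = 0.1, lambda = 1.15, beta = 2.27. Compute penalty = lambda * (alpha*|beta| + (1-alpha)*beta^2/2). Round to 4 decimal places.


alpha * |beta| = 0.1 * 2.27 = 0.2270.
(1-alpha) * beta^2/2 = 0.9 * 5.1529/2 = 2.3188.
Total = 1.15 * (0.2270 + 2.3188) = 2.9277.

2.9277


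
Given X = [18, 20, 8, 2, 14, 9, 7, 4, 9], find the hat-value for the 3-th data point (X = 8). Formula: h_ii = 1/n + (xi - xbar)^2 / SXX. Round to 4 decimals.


Mean of X: xbar = 10.1111.
SXX = 294.8889.
For X = 8: h = 1/9 + (8 - 10.1111)^2/294.8889 = 0.1262.

0.1262


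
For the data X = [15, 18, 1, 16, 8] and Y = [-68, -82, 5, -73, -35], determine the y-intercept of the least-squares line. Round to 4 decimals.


The slope is b1 = -5.0923.
Sample means are xbar = 11.6000 and ybar = -50.6000.
Intercept: b0 = -50.6000 - (-5.0923)(11.6000) = 8.4706.

8.4706


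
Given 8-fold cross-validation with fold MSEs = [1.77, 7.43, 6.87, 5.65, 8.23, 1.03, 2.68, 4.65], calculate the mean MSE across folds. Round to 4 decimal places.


Sum of fold MSEs = 38.3100.
Average = 38.3100 / 8 = 4.7888.

4.7888


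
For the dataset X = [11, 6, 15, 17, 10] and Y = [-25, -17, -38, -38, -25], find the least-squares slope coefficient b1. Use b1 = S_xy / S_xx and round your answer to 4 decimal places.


The sample means are xbar = 11.8000 and ybar = -28.6000.
Compute S_xx = 74.8000 and S_xy = -155.6000.
Slope b1 = S_xy / S_xx = -155.6000 / 74.8000 = -2.0802.

-2.0802


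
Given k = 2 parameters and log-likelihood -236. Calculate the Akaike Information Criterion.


AIC = 2*2 - 2*(-236).
= 4 + 472 = 476.

476


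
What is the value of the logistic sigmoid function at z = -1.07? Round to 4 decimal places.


First, exp(1.0700) = 2.9154.
Then sigma(z) = 1/(1 + 2.9154) = 0.2554.

0.2554


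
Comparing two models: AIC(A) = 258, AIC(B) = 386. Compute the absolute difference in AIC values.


|AIC_A - AIC_B| = |258 - 386| = 128.
Model A is preferred (lower AIC).

128


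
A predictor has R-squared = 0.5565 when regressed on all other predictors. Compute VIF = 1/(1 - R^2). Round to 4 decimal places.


VIF = 1 / (1 - 0.5565).
= 1 / 0.4435 = 2.2548.

2.2548


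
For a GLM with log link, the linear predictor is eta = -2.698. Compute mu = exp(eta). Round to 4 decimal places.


mu = exp(eta) = exp(-2.698).
= 0.0673.

0.0673


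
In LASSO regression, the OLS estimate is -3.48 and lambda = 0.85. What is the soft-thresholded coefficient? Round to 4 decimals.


Check: |-3.48| = 3.48 vs lambda = 0.85.
Since |beta| > lambda, coefficient = sign(beta)*(|beta| - lambda) = -2.6300.
Soft-thresholded coefficient = -2.6300.

-2.6300


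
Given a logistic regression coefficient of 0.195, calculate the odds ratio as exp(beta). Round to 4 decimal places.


Odds ratio = exp(beta) = exp(0.195).
= 1.2153.

1.2153


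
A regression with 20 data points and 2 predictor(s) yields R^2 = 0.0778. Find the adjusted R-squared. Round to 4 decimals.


Adjusted R^2 = 1 - (1 - R^2) * (n-1)/(n-p-1).
(1 - R^2) = 0.9222.
(n-1)/(n-p-1) = 19/17.
(1 - R^2) * (n-1) = 0.9222 * 19 = 17.5218.
Divide by (n-p-1): 17.5218 / 17 = 1.0307.
Adj R^2 = 1 - 1.0307 = -0.0307.

-0.0307


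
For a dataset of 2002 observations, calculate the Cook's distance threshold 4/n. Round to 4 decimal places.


Using the rule of thumb:
Threshold = 4 / 2002 = 0.0020.

0.0020


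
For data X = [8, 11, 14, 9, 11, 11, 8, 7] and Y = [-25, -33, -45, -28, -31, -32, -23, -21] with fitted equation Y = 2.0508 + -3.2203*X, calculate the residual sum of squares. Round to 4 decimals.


For each point, residual = actual - predicted.
Residuals: [-1.2884, 0.3725, -1.9666, -1.0681, 2.3725, 1.3725, 0.7116, -0.5087].
Sum of squared residuals = 15.0847.

15.0847


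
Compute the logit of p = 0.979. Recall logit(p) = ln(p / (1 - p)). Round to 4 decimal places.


Compute the odds: 0.979/0.021 = 46.6190.
Take the natural log: ln(46.6190) = 3.8420.

3.8420


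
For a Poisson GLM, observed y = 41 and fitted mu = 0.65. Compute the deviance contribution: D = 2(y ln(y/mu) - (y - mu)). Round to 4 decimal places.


First: ln(41/0.65) = 4.144355.
Then: 41 * 4.144355 = 169.918555.
y - mu = 41 - 0.65 = 40.35.
D = 2(169.918555 - 40.35) = 259.137110, which rounds to 259.1371.

259.1371


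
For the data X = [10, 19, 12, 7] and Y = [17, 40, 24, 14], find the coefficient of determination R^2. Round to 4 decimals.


The fitted line is Y = -3.3269 + 2.2564*X.
SSres = 7.6218, SStot = 404.7500.
R^2 = 1 - SSres/SStot = 0.9812.

0.9812


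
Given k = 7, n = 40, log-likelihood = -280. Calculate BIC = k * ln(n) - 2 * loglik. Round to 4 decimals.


ln(40) = 3.688879.
k * ln(n) = 7 * 3.688879 = 25.822153.
-2L = 560.
BIC = 25.822153 + 560 = 585.822153, which rounds to 585.8222.

585.8222


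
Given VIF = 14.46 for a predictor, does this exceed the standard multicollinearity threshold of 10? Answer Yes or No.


The threshold is 10.
VIF = 14.46 is >= 10.
Multicollinearity indication: Yes.

Yes


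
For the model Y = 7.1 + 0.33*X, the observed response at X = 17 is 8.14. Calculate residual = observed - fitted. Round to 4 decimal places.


Fitted value at X = 17 is yhat = 7.1 + 0.33*17 = 12.7100.
Residual = 8.14 - 12.7100 = -4.5700.

-4.5700


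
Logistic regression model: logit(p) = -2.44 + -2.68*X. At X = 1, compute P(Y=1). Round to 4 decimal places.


Compute z = -2.44 + (-2.68)(1) = -5.1200.
exp(-z) = 167.3354.
P = 1/(1 + 167.3354) = 0.0059.

0.0059


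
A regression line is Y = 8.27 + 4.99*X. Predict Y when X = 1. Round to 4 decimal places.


Plug X = 1 into Y = 8.27 + 4.99*X:
Y = 8.27 + 4.9900 = 13.2600.

13.2600


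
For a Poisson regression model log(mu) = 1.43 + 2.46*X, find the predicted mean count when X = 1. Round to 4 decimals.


Linear predictor: eta = 1.43 + (2.46)(1) = 3.8900.
Expected count: mu = exp(3.8900) = 48.9109.

48.9109


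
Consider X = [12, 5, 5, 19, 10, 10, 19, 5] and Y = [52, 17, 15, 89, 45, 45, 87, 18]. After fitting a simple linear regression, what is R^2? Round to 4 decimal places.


The fitted line is Y = -7.9569 + 5.0783*X.
SSres = 19.4167, SStot = 6154.0000.
R^2 = 1 - SSres/SStot = 0.9968.

0.9968


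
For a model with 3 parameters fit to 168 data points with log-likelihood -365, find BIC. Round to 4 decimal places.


k * ln(n) = 3 * ln(168) = 3 * 5.123964 = 15.371892.
-2 * loglik = -2 * (-365) = 730.
BIC = 15.371892 + 730 = 745.371892, which rounds to 745.3719.

745.3719


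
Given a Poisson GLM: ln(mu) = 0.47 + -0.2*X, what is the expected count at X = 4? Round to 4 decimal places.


eta = 0.47 + -0.2 * 4 = -0.3300.
mu = exp(-0.3300) = 0.7189.

0.7189


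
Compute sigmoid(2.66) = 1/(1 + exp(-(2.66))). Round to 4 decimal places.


exp(-2.6600) = 0.0699.
1 + exp(-z) = 1.0699.
sigmoid = 1/1.0699 = 0.9346.

0.9346


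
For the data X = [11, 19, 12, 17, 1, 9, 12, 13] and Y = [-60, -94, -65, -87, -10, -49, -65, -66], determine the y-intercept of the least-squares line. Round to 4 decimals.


Compute b1 = -4.7007 from the OLS formula.
With xbar = 11.7500 and ybar = -62.0000, the intercept is:
b0 = -62.0000 - -4.7007 * 11.7500 = -6.7664.

-6.7664


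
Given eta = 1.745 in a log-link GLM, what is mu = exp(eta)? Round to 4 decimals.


Apply the inverse link:
mu = e^1.745 = 5.7259.

5.7259


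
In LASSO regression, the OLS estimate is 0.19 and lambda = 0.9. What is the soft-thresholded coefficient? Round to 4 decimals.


|beta_OLS| = 0.19.
lambda = 0.9.
Since |beta| <= lambda, the coefficient is set to 0.
Result = 0.0000.

0.0000


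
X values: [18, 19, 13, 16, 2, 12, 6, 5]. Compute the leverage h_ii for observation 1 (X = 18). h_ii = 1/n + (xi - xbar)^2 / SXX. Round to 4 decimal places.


n = 8, xbar = 11.3750.
SXX = sum((xi - xbar)^2) = 283.8750.
h = 1/8 + (18 - 11.3750)^2 / 283.8750 = 0.2796.

0.2796


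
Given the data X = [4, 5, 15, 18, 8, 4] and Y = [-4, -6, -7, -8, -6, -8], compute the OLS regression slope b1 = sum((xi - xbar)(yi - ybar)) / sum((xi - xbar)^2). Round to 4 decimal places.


Calculate xbar = 9.0000, ybar = -6.5000.
S_xx = 184.0000, S_xy = -24.0000.
Using b1 = S_xy / S_xx = -24.0000 / 184.0000, we get b1 = -0.1304.

-0.1304


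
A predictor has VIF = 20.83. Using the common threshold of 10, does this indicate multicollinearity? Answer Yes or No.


The threshold is 10.
VIF = 20.83 is >= 10.
Multicollinearity indication: Yes.

Yes


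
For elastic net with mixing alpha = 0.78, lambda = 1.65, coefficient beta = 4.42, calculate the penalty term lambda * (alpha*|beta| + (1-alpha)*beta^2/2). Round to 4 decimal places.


alpha * |beta| = 0.78 * 4.42 = 3.4476.
(1-alpha) * beta^2/2 = 0.22 * 19.5364/2 = 2.1490.
Total = 1.65 * (3.4476 + 2.1490) = 9.2344.

9.2344


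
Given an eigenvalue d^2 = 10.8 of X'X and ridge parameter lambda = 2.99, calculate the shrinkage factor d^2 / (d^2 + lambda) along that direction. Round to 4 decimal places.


Compute the denominator: 10.8 + 2.99 = 13.7900.
Shrinkage factor = 10.8 / 13.7900 = 0.7832.

0.7832


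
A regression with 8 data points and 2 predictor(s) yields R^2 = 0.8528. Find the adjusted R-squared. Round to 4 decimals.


Plug in: Adj R^2 = 1 - (1 - 0.8528) * 7/5.
= 1 - 0.1472 * 7/5
= 1 - 1.0304 / 5
= 1 - 0.2061 = 0.7939.

0.7939


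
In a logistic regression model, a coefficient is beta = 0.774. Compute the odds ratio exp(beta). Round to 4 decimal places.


The odds ratio is computed as:
OR = e^(0.774) = 2.1684.

2.1684


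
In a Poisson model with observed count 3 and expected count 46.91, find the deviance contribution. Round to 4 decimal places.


First: ln(3/46.91) = -2.749619.
Then: 3 * -2.749619 = -8.248857.
y - mu = 3 - 46.91 = -43.91.
D = 2(-8.248857 - -43.91) = 71.322286, which rounds to 71.3223.

71.3223


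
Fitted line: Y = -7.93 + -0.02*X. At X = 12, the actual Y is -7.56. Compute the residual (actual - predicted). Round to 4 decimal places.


Predicted = -7.93 + -0.02 * 12 = -8.1700.
Residual = -7.56 - -8.1700 = 0.6100.

0.6100


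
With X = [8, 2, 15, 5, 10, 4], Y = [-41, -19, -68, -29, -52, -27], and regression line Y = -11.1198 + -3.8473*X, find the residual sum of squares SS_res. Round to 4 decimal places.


For each point, residual = actual - predicted.
Residuals: [0.8982, -0.1856, 0.8293, 1.3563, -2.4072, -0.4910].
Sum of squared residuals = 9.4042.

9.4042


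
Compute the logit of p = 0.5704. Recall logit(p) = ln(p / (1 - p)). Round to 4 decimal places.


Compute the odds: 0.5704/0.4296 = 1.3277.
Take the natural log: ln(1.3277) = 0.2835.

0.2835


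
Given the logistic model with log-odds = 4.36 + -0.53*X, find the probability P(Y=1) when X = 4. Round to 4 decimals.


Compute z = 4.36 + (-0.53)(4) = 2.2400.
exp(-z) = 0.1065.
P = 1/(1 + 0.1065) = 0.9038.

0.9038


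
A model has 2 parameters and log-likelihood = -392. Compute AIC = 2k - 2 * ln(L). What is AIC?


AIC = 2k - 2*loglik = 2(2) - 2(-392).
= 4 + 784 = 788.

788


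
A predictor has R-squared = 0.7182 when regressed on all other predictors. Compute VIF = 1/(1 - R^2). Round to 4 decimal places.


Denominator: 1 - 0.7182 = 0.2818.
VIF = 1 / 0.2818 = 3.5486.

3.5486


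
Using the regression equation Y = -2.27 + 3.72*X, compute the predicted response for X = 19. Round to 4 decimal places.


Substitute X = 19 into the equation:
Y = -2.27 + 3.72 * 19 = -2.27 + 70.6800 = 68.4100.

68.4100


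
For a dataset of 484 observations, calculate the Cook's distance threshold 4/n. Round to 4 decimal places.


Cook's distance cutoff = 4/n = 4/484.
= 0.0083.

0.0083


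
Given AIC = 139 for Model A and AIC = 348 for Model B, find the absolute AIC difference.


|AIC_A - AIC_B| = |139 - 348| = 209.
Model A is preferred (lower AIC).

209


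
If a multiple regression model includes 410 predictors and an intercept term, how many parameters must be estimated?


Each predictor gets one coefficient, plus one intercept.
Total parameters = 410 + 1 = 411.

411


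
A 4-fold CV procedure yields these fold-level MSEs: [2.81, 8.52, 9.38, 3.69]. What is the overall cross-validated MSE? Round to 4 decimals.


Sum of fold MSEs = 24.4000.
Average = 24.4000 / 4 = 6.1000.

6.1000


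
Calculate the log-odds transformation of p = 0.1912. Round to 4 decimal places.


The odds are p/(1-p) = 0.1912 / 0.8088 = 0.2364.
logit(p) = ln(0.2364) = -1.4422.

-1.4422


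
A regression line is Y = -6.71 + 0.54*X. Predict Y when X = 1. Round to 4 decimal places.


Substitute X = 1 into the equation:
Y = -6.71 + 0.54 * 1 = -6.71 + 0.5400 = -6.1700.

-6.1700


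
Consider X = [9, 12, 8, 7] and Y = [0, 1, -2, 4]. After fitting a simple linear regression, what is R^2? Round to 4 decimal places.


After computing the OLS fit (b0=2.6786, b1=-0.2143):
SSres = 18.1071, SStot = 18.7500.
R^2 = 1 - 18.1071/18.7500 = 0.0343.

0.0343


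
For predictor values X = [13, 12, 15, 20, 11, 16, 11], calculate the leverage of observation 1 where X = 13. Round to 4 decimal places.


Compute xbar = 14.0000 with n = 7 observations.
SXX = 64.0000.
Leverage = 1/7 + (13 - 14.0000)^2/64.0000 = 0.1585.

0.1585


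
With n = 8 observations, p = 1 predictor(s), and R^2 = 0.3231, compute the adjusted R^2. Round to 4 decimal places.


Adjusted R^2 = 1 - (1 - R^2) * (n-1)/(n-p-1).
(1 - R^2) = 0.6769.
(n-1)/(n-p-1) = 7/6.
(1 - R^2) * (n-1) = 0.6769 * 7 = 4.7383.
Divide by (n-p-1): 4.7383 / 6 = 0.7897.
Adj R^2 = 1 - 0.7897 = 0.2103.

0.2103


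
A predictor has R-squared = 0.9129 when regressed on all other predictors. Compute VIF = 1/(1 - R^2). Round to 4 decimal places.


Using VIF = 1/(1 - R^2_j):
1 - 0.9129 = 0.0871.
VIF = 11.4811.

11.4811


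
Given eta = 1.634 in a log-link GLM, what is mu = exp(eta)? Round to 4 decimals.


mu = exp(eta) = exp(1.634).
= 5.1243.

5.1243


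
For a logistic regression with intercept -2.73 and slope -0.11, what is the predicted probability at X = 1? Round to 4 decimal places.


Linear predictor: z = -2.73 + -0.11 * 1 = -2.8400.
P = 1/(1 + exp(2.8400)) = 1/(1 + 17.1158) = 0.0552.

0.0552


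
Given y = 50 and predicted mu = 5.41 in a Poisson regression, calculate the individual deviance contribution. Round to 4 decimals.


First: ln(50/5.41) = 2.223774.
Then: 50 * 2.223774 = 111.188700.
y - mu = 50 - 5.41 = 44.59.
D = 2(111.188700 - 44.59) = 133.197400, which rounds to 133.1974.

133.1974


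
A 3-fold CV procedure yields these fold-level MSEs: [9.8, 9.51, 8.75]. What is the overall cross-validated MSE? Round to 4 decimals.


Total MSE across folds = 28.0600.
CV-MSE = 28.0600/3 = 9.3533.

9.3533


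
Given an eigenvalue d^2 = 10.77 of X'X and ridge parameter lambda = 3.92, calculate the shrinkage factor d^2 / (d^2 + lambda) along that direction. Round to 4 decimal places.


d^2 + lambda = 10.77 + 3.92 = 14.6900.
Shrinkage factor = 10.77/14.6900 = 0.7332.

0.7332


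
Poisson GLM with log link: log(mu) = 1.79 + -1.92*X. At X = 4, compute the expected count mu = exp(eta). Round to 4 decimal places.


Linear predictor: eta = 1.79 + (-1.92)(4) = -5.8900.
Expected count: mu = exp(-5.8900) = 0.0028.

0.0028


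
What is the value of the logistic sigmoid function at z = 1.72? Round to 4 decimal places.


exp(-1.7200) = 0.1791.
1 + exp(-z) = 1.1791.
sigmoid = 1/1.1791 = 0.8481.

0.8481


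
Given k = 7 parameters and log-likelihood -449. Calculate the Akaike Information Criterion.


AIC = 2k - 2*loglik = 2(7) - 2(-449).
= 14 + 898 = 912.

912


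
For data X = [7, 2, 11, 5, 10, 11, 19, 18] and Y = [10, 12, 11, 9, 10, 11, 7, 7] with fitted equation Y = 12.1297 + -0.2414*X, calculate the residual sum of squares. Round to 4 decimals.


Predicted values from Y = 12.1297 + -0.2414*X.
Residuals: [-0.4399, 0.3531, 1.5257, -1.9227, 0.2843, 1.5257, -0.5431, -0.7845].
SSres = 9.6617.

9.6617


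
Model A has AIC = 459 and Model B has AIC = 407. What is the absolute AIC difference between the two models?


Compute |459 - 407| = 52.
Model B has the smaller AIC.

52


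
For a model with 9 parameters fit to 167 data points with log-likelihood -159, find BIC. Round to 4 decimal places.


Compute k*ln(n) = 9*ln(167) = 9*5.117994 = 46.061946.
Then -2*loglik = 318.
BIC = 46.061946 + 318 = 364.061946, which rounds to 364.0619.

364.0619


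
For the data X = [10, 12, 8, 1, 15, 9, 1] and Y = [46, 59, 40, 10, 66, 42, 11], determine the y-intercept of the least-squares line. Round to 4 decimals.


The slope is b1 = 4.0774.
Sample means are xbar = 8.0000 and ybar = 39.1429.
Intercept: b0 = 39.1429 - (4.0774)(8.0000) = 6.5238.

6.5238


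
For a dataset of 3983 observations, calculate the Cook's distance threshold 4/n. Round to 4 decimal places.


Cook's distance cutoff = 4/n = 4/3983.
= 0.0010.

0.0010


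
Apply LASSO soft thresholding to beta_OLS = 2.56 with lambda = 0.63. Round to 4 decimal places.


|beta_OLS| = 2.56.
lambda = 0.63.
Since |beta| > lambda, coefficient = sign(beta)*(|beta| - lambda) = 1.9300.
Result = 1.9300.

1.9300


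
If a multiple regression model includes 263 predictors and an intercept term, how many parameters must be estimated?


Total coefficients = number of predictors + 1 (for the intercept).
= 263 + 1 = 264.

264


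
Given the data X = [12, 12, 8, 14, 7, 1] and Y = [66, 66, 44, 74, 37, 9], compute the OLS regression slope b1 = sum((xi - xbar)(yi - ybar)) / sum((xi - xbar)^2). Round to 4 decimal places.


Calculate xbar = 9.0000, ybar = 49.3333.
S_xx = 112.0000, S_xy = 576.0000.
Using b1 = S_xy / S_xx = 576.0000 / 112.0000, we get b1 = 5.1429.

5.1429


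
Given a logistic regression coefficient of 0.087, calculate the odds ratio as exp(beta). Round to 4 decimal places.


Odds ratio = exp(beta) = exp(0.087).
= 1.0909.

1.0909


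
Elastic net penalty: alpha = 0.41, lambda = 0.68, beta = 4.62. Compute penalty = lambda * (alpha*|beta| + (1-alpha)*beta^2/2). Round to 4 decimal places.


L1 component = 0.41 * |4.62| = 1.8942.
L2 component = 0.59 * 4.62^2 / 2 = 6.2966.
Penalty = 0.68 * (1.8942 + 6.2966) = 0.68 * 8.1908 = 5.5697.

5.5697


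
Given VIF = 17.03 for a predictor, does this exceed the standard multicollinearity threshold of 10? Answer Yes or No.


Check: VIF = 17.03 vs threshold = 10.
Since 17.03 >= 10, the answer is Yes.

Yes


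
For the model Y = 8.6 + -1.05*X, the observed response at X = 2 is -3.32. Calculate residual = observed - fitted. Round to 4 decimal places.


Fitted value at X = 2 is yhat = 8.6 + -1.05*2 = 6.5000.
Residual = -3.32 - 6.5000 = -9.8200.

-9.8200


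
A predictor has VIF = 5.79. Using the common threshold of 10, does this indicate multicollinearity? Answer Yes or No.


Check: VIF = 5.79 vs threshold = 10.
Since 5.79 < 10, the answer is No.

No


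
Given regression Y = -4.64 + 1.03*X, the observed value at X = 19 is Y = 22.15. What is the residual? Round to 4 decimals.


Fitted value at X = 19 is yhat = -4.64 + 1.03*19 = 14.9300.
Residual = 22.15 - 14.9300 = 7.2200.

7.2200


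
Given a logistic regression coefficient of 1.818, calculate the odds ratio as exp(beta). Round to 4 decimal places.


exp(1.818) = 6.1595.
So the odds ratio is 6.1595.

6.1595


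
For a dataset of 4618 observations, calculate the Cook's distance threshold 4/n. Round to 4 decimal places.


Cook's distance cutoff = 4/n = 4/4618.
= 0.0009.

0.0009


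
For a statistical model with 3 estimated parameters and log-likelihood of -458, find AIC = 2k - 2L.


Compute:
2k = 2*3 = 6.
-2*loglik = -2*(-458) = 916.
AIC = 6 + 916 = 922.

922


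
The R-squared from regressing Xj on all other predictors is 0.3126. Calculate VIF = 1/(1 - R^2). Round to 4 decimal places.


Denominator: 1 - 0.3126 = 0.6874.
VIF = 1 / 0.6874 = 1.4548.

1.4548


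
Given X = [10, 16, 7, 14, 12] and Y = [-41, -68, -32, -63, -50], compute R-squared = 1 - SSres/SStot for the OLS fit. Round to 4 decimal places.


Fit the OLS line: b0 = -0.7951, b1 = -4.2377.
SSres = 18.4426.
SStot = 894.8000.
R^2 = 1 - 18.4426/894.8000 = 0.9794.

0.9794


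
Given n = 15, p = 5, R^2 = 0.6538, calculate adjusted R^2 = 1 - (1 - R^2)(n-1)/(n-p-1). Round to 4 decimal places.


Adjusted R^2 = 1 - (1 - R^2) * (n-1)/(n-p-1).
(1 - R^2) = 0.3462.
(n-1)/(n-p-1) = 14/9.
(1 - R^2) * (n-1) = 0.3462 * 14 = 4.8468.
Divide by (n-p-1): 4.8468 / 9 = 0.5385.
Adj R^2 = 1 - 0.5385 = 0.4615.

0.4615


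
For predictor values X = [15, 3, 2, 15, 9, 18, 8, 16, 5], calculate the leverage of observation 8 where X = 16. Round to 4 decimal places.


Compute xbar = 10.1111 with n = 9 observations.
SXX = 292.8889.
Leverage = 1/9 + (16 - 10.1111)^2/292.8889 = 0.2295.

0.2295


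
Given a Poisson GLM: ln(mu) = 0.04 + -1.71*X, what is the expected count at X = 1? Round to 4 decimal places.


eta = 0.04 + -1.71 * 1 = -1.6700.
mu = exp(-1.6700) = 0.1882.

0.1882


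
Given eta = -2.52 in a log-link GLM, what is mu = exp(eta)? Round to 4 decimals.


mu = exp(eta) = exp(-2.52).
= 0.0805.

0.0805


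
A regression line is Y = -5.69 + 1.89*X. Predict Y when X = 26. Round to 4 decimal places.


Plug X = 26 into Y = -5.69 + 1.89*X:
Y = -5.69 + 49.1400 = 43.4500.

43.4500


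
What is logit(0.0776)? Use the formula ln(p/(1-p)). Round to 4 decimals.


Compute the odds: 0.0776/0.9224 = 0.0841.
Take the natural log: ln(0.0841) = -2.4754.

-2.4754


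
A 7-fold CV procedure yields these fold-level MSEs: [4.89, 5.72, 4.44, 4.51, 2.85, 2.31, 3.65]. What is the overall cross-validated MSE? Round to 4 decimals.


Sum of fold MSEs = 28.3700.
Average = 28.3700 / 7 = 4.0529.

4.0529


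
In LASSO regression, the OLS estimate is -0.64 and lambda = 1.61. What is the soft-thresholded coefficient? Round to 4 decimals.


|beta_OLS| = 0.64.
lambda = 1.61.
Since |beta| <= lambda, the coefficient is set to 0.
Result = 0.0000.

0.0000


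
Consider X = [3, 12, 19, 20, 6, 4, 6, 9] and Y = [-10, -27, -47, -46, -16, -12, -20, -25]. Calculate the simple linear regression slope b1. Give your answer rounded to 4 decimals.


First compute the means: xbar = 9.8750, ybar = -25.3750.
Then S_xx = sum((xi - xbar)^2) = 302.8750.
S_xy = sum((xi - xbar)(yi - ybar)) = -651.3750.
b1 = S_xy / S_xx = -651.3750 / 302.8750 = -2.1506.

-2.1506


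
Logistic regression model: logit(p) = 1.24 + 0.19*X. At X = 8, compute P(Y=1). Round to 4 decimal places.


Linear predictor: z = 1.24 + 0.19 * 8 = 2.7600.
P = 1/(1 + exp(-2.7600)) = 1/(1 + 0.0633) = 0.9405.

0.9405


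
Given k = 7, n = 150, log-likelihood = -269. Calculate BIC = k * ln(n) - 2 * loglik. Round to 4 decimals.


ln(150) = 5.010635.
k * ln(n) = 7 * 5.010635 = 35.074445.
-2L = 538.
BIC = 35.074445 + 538 = 573.074445, which rounds to 573.0744.

573.0744


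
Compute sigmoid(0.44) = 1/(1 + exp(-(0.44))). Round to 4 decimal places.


First, exp(-0.4400) = 0.6440.
Then sigma(z) = 1/(1 + 0.6440) = 0.6083.

0.6083


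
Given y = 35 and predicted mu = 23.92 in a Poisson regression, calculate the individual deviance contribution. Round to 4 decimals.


Compute y*ln(y/mu) = 35*ln(35/23.92) = 35*0.380633 = 13.322155.
y - mu = 11.08.
D = 2*(13.322155 - (11.08)) = 4.484310, which rounds to 4.4843.

4.4843


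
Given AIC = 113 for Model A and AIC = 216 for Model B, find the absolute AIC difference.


Absolute difference = |113 - 216| = 103.
The model with lower AIC (A) is preferred.

103


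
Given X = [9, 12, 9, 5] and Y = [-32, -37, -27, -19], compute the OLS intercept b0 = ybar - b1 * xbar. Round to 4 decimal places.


Compute b1 = -2.5758 from the OLS formula.
With xbar = 8.7500 and ybar = -28.7500, the intercept is:
b0 = -28.7500 - -2.5758 * 8.7500 = -6.2121.

-6.2121


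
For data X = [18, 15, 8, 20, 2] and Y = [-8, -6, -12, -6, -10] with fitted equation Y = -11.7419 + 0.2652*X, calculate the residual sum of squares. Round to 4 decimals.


Predicted values from Y = -11.7419 + 0.2652*X.
Residuals: [-1.0317, 1.7639, -2.3797, 0.4379, 1.2115].
SSres = 11.4982.

11.4982


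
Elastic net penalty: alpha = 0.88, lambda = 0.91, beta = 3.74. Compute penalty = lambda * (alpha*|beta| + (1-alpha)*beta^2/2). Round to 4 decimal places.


alpha * |beta| = 0.88 * 3.74 = 3.2912.
(1-alpha) * beta^2/2 = 0.12 * 13.9876/2 = 0.8393.
Total = 0.91 * (3.2912 + 0.8393) = 3.7587.

3.7587


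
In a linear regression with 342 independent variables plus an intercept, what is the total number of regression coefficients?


Including the intercept, the model has 342 predictor coefficients + 1 intercept.
Total = 343.

343


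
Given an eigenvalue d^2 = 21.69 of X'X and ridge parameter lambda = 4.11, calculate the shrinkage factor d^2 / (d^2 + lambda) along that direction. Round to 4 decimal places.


d^2 + lambda = 21.69 + 4.11 = 25.8000.
Shrinkage factor = 21.69/25.8000 = 0.8407.

0.8407


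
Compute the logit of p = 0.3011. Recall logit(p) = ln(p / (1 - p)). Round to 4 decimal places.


The odds are p/(1-p) = 0.3011 / 0.6989 = 0.4308.
logit(p) = ln(0.4308) = -0.8421.

-0.8421


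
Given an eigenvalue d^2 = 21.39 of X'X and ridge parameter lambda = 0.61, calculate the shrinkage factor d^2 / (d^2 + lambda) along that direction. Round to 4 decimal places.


Denominator = d^2 + lambda = 21.39 + 0.61 = 22.0000.
Shrinkage = 21.39 / 22.0000 = 0.9723.

0.9723


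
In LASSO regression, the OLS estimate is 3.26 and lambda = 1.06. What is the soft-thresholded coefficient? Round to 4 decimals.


Absolute value: |3.26| = 3.26.
Compare to lambda = 1.06.
Since |beta| > lambda, coefficient = sign(beta)*(|beta| - lambda) = 2.2000.

2.2000


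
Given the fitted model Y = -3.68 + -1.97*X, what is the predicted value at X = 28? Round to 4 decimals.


Predicted value:
Y = -3.68 + (-1.97)(28) = -3.68 + -55.1600 = -58.8400.

-58.8400


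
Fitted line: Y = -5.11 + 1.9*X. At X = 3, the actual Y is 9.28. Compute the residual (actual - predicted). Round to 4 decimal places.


Compute yhat = -5.11 + (1.9)(3) = 0.5900.
Residual = actual - predicted = 9.28 - 0.5900 = 8.6900.

8.6900


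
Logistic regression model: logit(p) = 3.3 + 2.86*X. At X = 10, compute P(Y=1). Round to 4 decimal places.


Compute z = 3.3 + (2.86)(10) = 31.9000.
exp(-z) = 0.0000.
P = 1/(1 + 0.0000) = 1.0000.

1.0000


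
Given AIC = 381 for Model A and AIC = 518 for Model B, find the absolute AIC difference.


|AIC_A - AIC_B| = |381 - 518| = 137.
Model A is preferred (lower AIC).

137


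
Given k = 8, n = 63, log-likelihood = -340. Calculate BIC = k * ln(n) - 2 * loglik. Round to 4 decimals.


Compute k*ln(n) = 8*ln(63) = 8*4.143135 = 33.145080.
Then -2*loglik = 680.
BIC = 33.145080 + 680 = 713.145080, which rounds to 713.1451.

713.1451


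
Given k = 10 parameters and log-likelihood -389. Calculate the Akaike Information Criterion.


AIC = 2*10 - 2*(-389).
= 20 + 778 = 798.

798


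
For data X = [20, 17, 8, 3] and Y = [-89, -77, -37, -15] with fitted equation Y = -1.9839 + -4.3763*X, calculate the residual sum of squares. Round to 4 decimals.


Compute predicted values, then residuals = yi - yhat_i.
Residuals: [0.5099, -0.6190, -0.0057, 0.1128].
SSres = sum(residual^2) = 0.6559.

0.6559


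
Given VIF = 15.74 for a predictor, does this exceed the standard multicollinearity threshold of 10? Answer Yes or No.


Check: VIF = 15.74 vs threshold = 10.
Since 15.74 >= 10, the answer is Yes.

Yes


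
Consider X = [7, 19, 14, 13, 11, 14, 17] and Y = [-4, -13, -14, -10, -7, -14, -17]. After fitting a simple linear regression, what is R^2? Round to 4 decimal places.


The fitted line is Y = 2.1589 + -0.9907*X.
SSres = 33.4206, SStot = 123.4286.
R^2 = 1 - SSres/SStot = 0.7292.

0.7292


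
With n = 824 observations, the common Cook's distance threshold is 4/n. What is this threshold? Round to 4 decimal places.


Using the rule of thumb:
Threshold = 4 / 824 = 0.0049.

0.0049


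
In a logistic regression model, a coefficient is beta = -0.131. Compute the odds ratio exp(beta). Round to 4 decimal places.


exp(-0.131) = 0.8772.
So the odds ratio is 0.8772.

0.8772


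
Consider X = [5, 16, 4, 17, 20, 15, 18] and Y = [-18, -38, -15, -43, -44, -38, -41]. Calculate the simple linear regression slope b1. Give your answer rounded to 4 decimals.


Calculate xbar = 13.5714, ybar = -33.8571.
S_xx = 245.7143, S_xy = -460.5714.
Using b1 = S_xy / S_xx = -460.5714 / 245.7143, we get b1 = -1.8744.

-1.8744


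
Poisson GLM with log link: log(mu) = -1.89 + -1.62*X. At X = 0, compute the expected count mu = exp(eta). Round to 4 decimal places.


eta = -1.89 + -1.62 * 0 = -1.8900.
mu = exp(-1.8900) = 0.1511.

0.1511


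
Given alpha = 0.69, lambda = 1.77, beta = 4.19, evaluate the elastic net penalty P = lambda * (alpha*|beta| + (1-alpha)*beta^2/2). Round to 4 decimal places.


alpha * |beta| = 0.69 * 4.19 = 2.8911.
(1-alpha) * beta^2/2 = 0.31 * 17.5561/2 = 2.7212.
Total = 1.77 * (2.8911 + 2.7212) = 9.9338.

9.9338


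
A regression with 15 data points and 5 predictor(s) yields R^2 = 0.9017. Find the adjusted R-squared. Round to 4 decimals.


Plug in: Adj R^2 = 1 - (1 - 0.9017) * 14/9.
= 1 - 0.0983 * 14/9
= 1 - 1.3762 / 9
= 1 - 0.1529 = 0.8471.

0.8471


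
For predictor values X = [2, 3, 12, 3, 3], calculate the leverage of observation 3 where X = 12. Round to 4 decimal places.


Mean of X: xbar = 4.6000.
SXX = 69.2000.
For X = 12: h = 1/5 + (12 - 4.6000)^2/69.2000 = 0.9913.

0.9913


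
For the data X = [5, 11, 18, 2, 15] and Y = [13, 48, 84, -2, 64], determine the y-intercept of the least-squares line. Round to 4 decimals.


Compute b1 = 5.3110 from the OLS formula.
With xbar = 10.2000 and ybar = 41.4000, the intercept is:
b0 = 41.4000 - 5.3110 * 10.2000 = -12.7718.

-12.7718


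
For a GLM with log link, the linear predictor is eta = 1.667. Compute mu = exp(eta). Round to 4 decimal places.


The inverse log link gives:
mu = exp(1.667) = 5.2963.

5.2963


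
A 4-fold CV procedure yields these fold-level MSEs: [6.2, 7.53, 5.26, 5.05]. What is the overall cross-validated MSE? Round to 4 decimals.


Sum of fold MSEs = 24.0400.
Average = 24.0400 / 4 = 6.0100.

6.0100


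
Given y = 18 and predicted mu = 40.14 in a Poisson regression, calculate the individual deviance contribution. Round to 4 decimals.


y/mu = 18/40.14 = 0.448430 (approx.), and ln(18/40.14) = -0.802002.
y * ln(y/mu) = 18 * -0.802002 = -14.436036.
y - mu = -22.14.
D = 2 * (-14.436036 - -22.14) = 15.407928, which rounds to 15.4079.

15.4079


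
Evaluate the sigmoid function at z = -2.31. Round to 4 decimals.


Compute exp(2.3100) = 10.0744.
Sigmoid = 1 / (1 + 10.0744) = 1 / 11.0744 = 0.0903.

0.0903


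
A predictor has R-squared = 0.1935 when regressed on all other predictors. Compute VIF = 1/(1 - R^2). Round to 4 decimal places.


VIF = 1 / (1 - 0.1935).
= 1 / 0.8065 = 1.2399.

1.2399


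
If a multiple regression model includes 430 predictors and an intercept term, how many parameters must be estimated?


Total coefficients = number of predictors + 1 (for the intercept).
= 430 + 1 = 431.

431


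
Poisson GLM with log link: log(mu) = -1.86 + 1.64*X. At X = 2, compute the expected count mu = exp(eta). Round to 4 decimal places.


Compute eta = -1.86 + 1.64 * 2 = 1.4200.
Apply inverse link: mu = e^1.4200 = 4.1371.

4.1371


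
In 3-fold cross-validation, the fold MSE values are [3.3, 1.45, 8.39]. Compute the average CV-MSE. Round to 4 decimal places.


Sum of fold MSEs = 13.1400.
Average = 13.1400 / 3 = 4.3800.

4.3800
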